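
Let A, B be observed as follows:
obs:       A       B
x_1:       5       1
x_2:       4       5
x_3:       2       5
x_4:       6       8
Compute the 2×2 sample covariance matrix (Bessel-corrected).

Step 1 — column means:
  mean(A) = (5 + 4 + 2 + 6) / 4 = 17/4 = 4.25
  mean(B) = (1 + 5 + 5 + 8) / 4 = 19/4 = 4.75

Step 2 — sample covariance S[i,j] = (1/(n-1)) · Σ_k (x_{k,i} - mean_i) · (x_{k,j} - mean_j), with n-1 = 3.
  S[A,A] = ((0.75)·(0.75) + (-0.25)·(-0.25) + (-2.25)·(-2.25) + (1.75)·(1.75)) / 3 = 8.75/3 = 2.9167
  S[A,B] = ((0.75)·(-3.75) + (-0.25)·(0.25) + (-2.25)·(0.25) + (1.75)·(3.25)) / 3 = 2.25/3 = 0.75
  S[B,B] = ((-3.75)·(-3.75) + (0.25)·(0.25) + (0.25)·(0.25) + (3.25)·(3.25)) / 3 = 24.75/3 = 8.25

S is symmetric (S[j,i] = S[i,j]). Assembling:

S = [[2.9167, 0.75],
 [0.75, 8.25]]


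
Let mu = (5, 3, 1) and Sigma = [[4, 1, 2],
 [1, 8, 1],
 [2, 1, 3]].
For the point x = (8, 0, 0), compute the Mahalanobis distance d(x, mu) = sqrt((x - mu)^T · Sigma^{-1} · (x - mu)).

Step 1 — centre the observation: (x - mu) = (3, -3, -1).

Step 2 — invert Sigma (cofactor / det for 3×3, or solve directly):
  Sigma^{-1} = [[0.377, -0.0164, -0.2459],
 [-0.0164, 0.1311, -0.0328],
 [-0.2459, -0.0328, 0.5082]].

Step 3 — form the quadratic (x - mu)^T · Sigma^{-1} · (x - mu):
  Sigma^{-1} · (x - mu) = (1.4262, -0.4098, -1.1475).
  (x - mu)^T · [Sigma^{-1} · (x - mu)] = (3)·(1.4262) + (-3)·(-0.4098) + (-1)·(-1.1475) = 6.6557.

Step 4 — take square root: d = √(6.6557) ≈ 2.5799.

d(x, mu) = √(6.6557) ≈ 2.5799


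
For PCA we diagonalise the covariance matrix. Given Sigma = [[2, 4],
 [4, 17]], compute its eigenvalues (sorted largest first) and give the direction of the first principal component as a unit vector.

Step 1 — characteristic polynomial of 2×2 Sigma:
  det(Sigma - λI) = λ² - trace · λ + det = 0.
  trace = 2 + 17 = 19, det = 2·17 - (4)² = 18.
Step 2 — discriminant:
  Δ = trace² - 4·det = 361 - 72 = 289.
Step 3 — eigenvalues:
  λ = (trace ± √Δ)/2 = (19 ± 17)/2,
  λ_1 = 18,  λ_2 = 1.

Step 4 — unit eigenvector for λ_1: solve (Sigma - λ_1 I)v = 0. First row:
  (2 - 18)·v_x + (4)·v_y = 0, i.e. (-16)·v_x + (4)·v_y = 0,
  so v ∝ (b, λ_1 - a) = (4, 16) = u.
  ||u|| = √((4)² + (16)²) = √(272) ≈ 16.4924,
  v_1 = u/||u|| ≈ (0.2425, 0.9701) (||v_1|| = 1).

λ_1 = 18,  λ_2 = 1;  v_1 ≈ (0.2425, 0.9701)


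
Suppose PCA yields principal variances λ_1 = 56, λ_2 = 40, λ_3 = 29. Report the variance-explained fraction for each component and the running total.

Step 1 — total variance = trace(Sigma) = Σ λ_i = 56 + 40 + 29 = 125.

Step 2 — fraction explained by component i = λ_i / Σ λ:
  PC1: 56/125 = 0.448
  PC2: 40/125 = 0.32
  PC3: 29/125 = 0.232

Step 3 — cumulative fraction after k components = (λ_1 + ... + λ_k) / Σ λ:
  k = 1: 56/125 = 0.448
  k = 2: (56 + 40)/125 = 96/125 = 0.768
  k = 3: (56 + 40 + 29)/125 = 125/125 = 1

Summary (fraction, with percent):

explained: PC1 0.448 (44.8%), PC2 0.32 (32%), PC3 0.232 (23.2%);  cumulative: 0.448, 0.768, 1


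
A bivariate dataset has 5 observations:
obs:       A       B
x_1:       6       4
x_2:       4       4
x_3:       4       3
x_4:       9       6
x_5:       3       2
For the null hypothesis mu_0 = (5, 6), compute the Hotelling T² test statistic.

Step 1 — sample mean vector:
  mean(A) = (6 + 4 + 4 + 9 + 3) / 5 = 26/5 = 5.2
  mean(B) = (4 + 4 + 3 + 6 + 2) / 5 = 19/5 = 3.8
  x̄ = (5.2, 3.8),  deviation x̄ - mu_0 = (5.2, 3.8) - (5, 6) = (0.2, -2.2).

Step 2 — sample covariance matrix, S[i,j] = (1/(n-1)) · Σ_k (x_{k,i} - mean_i) · (x_{k,j} - mean_j), divisor n-1 = 4:
  S[A,A] = ((0.8)·(0.8) + (-1.2)·(-1.2) + (-1.2)·(-1.2) + (3.8)·(3.8) + (-2.2)·(-2.2)) / 4 = 22.8/4 = 5.7
  S[A,B] = ((0.8)·(0.2) + (-1.2)·(0.2) + (-1.2)·(-0.8) + (3.8)·(2.2) + (-2.2)·(-1.8)) / 4 = 13.2/4 = 3.3
  S[B,B] = ((0.2)·(0.2) + (0.2)·(0.2) + (-0.8)·(-0.8) + (2.2)·(2.2) + (-1.8)·(-1.8)) / 4 = 8.8/4 = 2.2
  S = [[5.7, 3.3],
 [3.3, 2.2]].

Step 3 — invert S. det(S) = 5.7·2.2 - (3.3)² = 1.65.
  S^{-1} = (1/det) · [[d, -b], [-b, a]] = [[1.3333, -2],
 [-2, 3.4545]].

Step 4 — quadratic form (x̄ - mu_0)^T · S^{-1} · (x̄ - mu_0):
  S^{-1} · (x̄ - mu_0) = (4.6667, -8),
  (x̄ - mu_0)^T · [...] = (0.2)·(4.6667) + (-2.2)·(-8) = 18.5333.

Step 5 — scale by n: T² = 5 · 18.5333 = 92.6667.

T² ≈ 92.6667


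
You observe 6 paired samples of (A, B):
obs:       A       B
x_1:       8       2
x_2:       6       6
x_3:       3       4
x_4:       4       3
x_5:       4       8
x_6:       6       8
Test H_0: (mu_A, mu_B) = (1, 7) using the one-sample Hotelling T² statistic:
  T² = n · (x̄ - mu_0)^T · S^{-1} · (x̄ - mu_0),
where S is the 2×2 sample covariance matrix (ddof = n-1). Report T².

Step 1 — sample mean vector:
  mean(A) = (8 + 6 + 3 + 4 + 4 + 6) / 6 = 31/6 = 5.1667
  mean(B) = (2 + 6 + 4 + 3 + 8 + 8) / 6 = 31/6 = 5.1667
  x̄ = (5.1667, 5.1667),  deviation x̄ - mu_0 = (5.1667, 5.1667) - (1, 7) = (4.1667, -1.8333).

Step 2 — sample covariance matrix, S[i,j] = (1/(n-1)) · Σ_k (x_{k,i} - mean_i) · (x_{k,j} - mean_j), divisor n-1 = 5:
  S[A,A] = ((2.8333)·(2.8333) + (0.8333)·(0.8333) + (-2.1667)·(-2.1667) + (-1.1667)·(-1.1667) + (-1.1667)·(-1.1667) + (0.8333)·(0.8333)) / 5 = 16.8333/5 = 3.3667
  S[A,B] = ((2.8333)·(-3.1667) + (0.8333)·(0.8333) + (-2.1667)·(-1.1667) + (-1.1667)·(-2.1667) + (-1.1667)·(2.8333) + (0.8333)·(2.8333)) / 5 = -4.1667/5 = -0.8333
  S[B,B] = ((-3.1667)·(-3.1667) + (0.8333)·(0.8333) + (-1.1667)·(-1.1667) + (-2.1667)·(-2.1667) + (2.8333)·(2.8333) + (2.8333)·(2.8333)) / 5 = 32.8333/5 = 6.5667
  S = [[3.3667, -0.8333],
 [-0.8333, 6.5667]].

Step 3 — invert S. det(S) = 3.3667·6.5667 - (-0.8333)² = 21.4133.
  S^{-1} = (1/det) · [[d, -b], [-b, a]] = [[0.3067, 0.0389],
 [0.0389, 0.1572]].

Step 4 — quadratic form (x̄ - mu_0)^T · S^{-1} · (x̄ - mu_0):
  S^{-1} · (x̄ - mu_0) = (1.2064, -0.1261),
  (x̄ - mu_0)^T · [...] = (4.1667)·(1.2064) + (-1.8333)·(-0.1261) = 5.2579.

Step 5 — scale by n: T² = 6 · 5.2579 = 31.5473.

T² ≈ 31.5473


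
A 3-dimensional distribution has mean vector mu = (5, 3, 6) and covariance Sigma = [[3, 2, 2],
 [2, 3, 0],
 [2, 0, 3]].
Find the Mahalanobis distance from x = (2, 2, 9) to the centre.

Step 1 — centre the observation: (x - mu) = (-3, -1, 3).

Step 2 — invert Sigma (cofactor / det for 3×3, or solve directly):
  Sigma^{-1} = [[3, -2, -2],
 [-2, 1.6667, 1.3333],
 [-2, 1.3333, 1.6667]].

Step 3 — form the quadratic (x - mu)^T · Sigma^{-1} · (x - mu):
  Sigma^{-1} · (x - mu) = (-13, 8.3333, 9.6667).
  (x - mu)^T · [Sigma^{-1} · (x - mu)] = (-3)·(-13) + (-1)·(8.3333) + (3)·(9.6667) = 59.6667.

Step 4 — take square root: d = √(59.6667) ≈ 7.7244.

d(x, mu) = √(59.6667) ≈ 7.7244


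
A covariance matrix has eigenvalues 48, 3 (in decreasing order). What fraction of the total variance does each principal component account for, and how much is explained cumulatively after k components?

Step 1 — total variance = trace(Sigma) = Σ λ_i = 48 + 3 = 51.

Step 2 — fraction explained by component i = λ_i / Σ λ:
  PC1: 48/51 = 0.9412
  PC2: 3/51 = 0.0588

Step 3 — cumulative fraction after k components = (λ_1 + ... + λ_k) / Σ λ:
  k = 1: 48/51 = 0.9412
  k = 2: (48 + 3)/51 = 51/51 = 1

Summary (fraction, with percent):

explained: PC1 0.9412 (94.12%), PC2 0.0588 (5.88%);  cumulative: 0.9412, 1


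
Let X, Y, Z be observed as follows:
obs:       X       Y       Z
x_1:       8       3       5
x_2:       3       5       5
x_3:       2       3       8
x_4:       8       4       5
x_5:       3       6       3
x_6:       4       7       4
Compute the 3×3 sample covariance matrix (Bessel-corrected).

Step 1 — column means:
  mean(X) = (8 + 3 + 2 + 8 + 3 + 4) / 6 = 28/6 = 4.6667
  mean(Y) = (3 + 5 + 3 + 4 + 6 + 7) / 6 = 28/6 = 4.6667
  mean(Z) = (5 + 5 + 8 + 5 + 3 + 4) / 6 = 30/6 = 5

Step 2 — sample covariance S[i,j] = (1/(n-1)) · Σ_k (x_{k,i} - mean_i) · (x_{k,j} - mean_j), with n-1 = 5.
  S[X,X] = ((3.3333)·(3.3333) + (-1.6667)·(-1.6667) + (-2.6667)·(-2.6667) + (3.3333)·(3.3333) + (-1.6667)·(-1.6667) + (-0.6667)·(-0.6667)) / 5 = 35.3333/5 = 7.0667
  S[X,Y] = ((3.3333)·(-1.6667) + (-1.6667)·(0.3333) + (-2.6667)·(-1.6667) + (3.3333)·(-0.6667) + (-1.6667)·(1.3333) + (-0.6667)·(2.3333)) / 5 = -7.6667/5 = -1.5333
  S[X,Z] = ((3.3333)·(0) + (-1.6667)·(0) + (-2.6667)·(3) + (3.3333)·(0) + (-1.6667)·(-2) + (-0.6667)·(-1)) / 5 = -4/5 = -0.8
  S[Y,Y] = ((-1.6667)·(-1.6667) + (0.3333)·(0.3333) + (-1.6667)·(-1.6667) + (-0.6667)·(-0.6667) + (1.3333)·(1.3333) + (2.3333)·(2.3333)) / 5 = 13.3333/5 = 2.6667
  S[Y,Z] = ((-1.6667)·(0) + (0.3333)·(0) + (-1.6667)·(3) + (-0.6667)·(0) + (1.3333)·(-2) + (2.3333)·(-1)) / 5 = -10/5 = -2
  S[Z,Z] = ((0)·(0) + (0)·(0) + (3)·(3) + (0)·(0) + (-2)·(-2) + (-1)·(-1)) / 5 = 14/5 = 2.8

S is symmetric (S[j,i] = S[i,j]). Assembling:

S = [[7.0667, -1.5333, -0.8],
 [-1.5333, 2.6667, -2],
 [-0.8, -2, 2.8]]


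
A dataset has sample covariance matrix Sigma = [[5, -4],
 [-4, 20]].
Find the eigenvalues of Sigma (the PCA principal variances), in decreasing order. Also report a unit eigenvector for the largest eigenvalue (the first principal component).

Step 1 — characteristic polynomial of 2×2 Sigma:
  det(Sigma - λI) = λ² - trace · λ + det = 0.
  trace = 5 + 20 = 25, det = 5·20 - (-4)² = 84.
Step 2 — discriminant:
  Δ = trace² - 4·det = 625 - 336 = 289.
Step 3 — eigenvalues:
  λ = (trace ± √Δ)/2 = (25 ± 17)/2,
  λ_1 = 21,  λ_2 = 4.

Step 4 — unit eigenvector for λ_1: solve (Sigma - λ_1 I)v = 0. First row:
  (5 - 21)·v_x + (-4)·v_y = 0, i.e. (-16)·v_x + (-4)·v_y = 0,
  so v ∝ (b, λ_1 - a) = (-4, 16); multiply by -1 so the first entry is positive: u = (4, -16).
  ||u|| = √((4)² + (-16)²) = √(272) ≈ 16.4924,
  v_1 = u/||u|| ≈ (0.2425, -0.9701) (||v_1|| = 1).

λ_1 = 21,  λ_2 = 4;  v_1 ≈ (0.2425, -0.9701)


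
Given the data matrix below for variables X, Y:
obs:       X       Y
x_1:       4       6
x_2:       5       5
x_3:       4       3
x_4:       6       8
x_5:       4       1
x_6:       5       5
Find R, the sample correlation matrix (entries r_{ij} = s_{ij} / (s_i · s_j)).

Step 1 — column means:
  mean(X) = (4 + 5 + 4 + 6 + 4 + 5) / 6 = 28/6 = 4.6667
  mean(Y) = (6 + 5 + 3 + 8 + 1 + 5) / 6 = 28/6 = 4.6667

Step 2 — sample variances and covariances s[i,j] = (1/(n-1)) · Σ_k (x_{k,i} - mean_i) · (x_{k,j} - mean_j), with n-1 = 5:
  s[X,X] = ((-0.6667)·(-0.6667) + (0.3333)·(0.3333) + (-0.6667)·(-0.6667) + (1.3333)·(1.3333) + (-0.6667)·(-0.6667) + (0.3333)·(0.3333)) / 5 = 3.3333/5 = 0.6667
  s[X,Y] = ((-0.6667)·(1.3333) + (0.3333)·(0.3333) + (-0.6667)·(-1.6667) + (1.3333)·(3.3333) + (-0.6667)·(-3.6667) + (0.3333)·(0.3333)) / 5 = 7.3333/5 = 1.4667
  s[Y,Y] = ((1.3333)·(1.3333) + (0.3333)·(0.3333) + (-1.6667)·(-1.6667) + (3.3333)·(3.3333) + (-3.6667)·(-3.6667) + (0.3333)·(0.3333)) / 5 = 29.3333/5 = 5.8667
  Sample standard deviations s_i = √(s[i,i]):
  s(X) = √(0.6667) = 0.8165
  s(Y) = √(5.8667) = 2.4221

Step 3 — r_{ij} = s_{ij} / (s_i · s_j):
  r[X,X] = 1 (diagonal).
  r[X,Y] = 1.4667 / (0.8165 · 2.4221) = 1.4667 / 1.9777 = 0.7416
  r[Y,Y] = 1 (diagonal).

R is symmetric with unit diagonal. Assembling:

R = [[1, 0.7416],
 [0.7416, 1]]


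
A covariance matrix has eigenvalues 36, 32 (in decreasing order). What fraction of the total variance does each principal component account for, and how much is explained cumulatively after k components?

Step 1 — total variance = trace(Sigma) = Σ λ_i = 36 + 32 = 68.

Step 2 — fraction explained by component i = λ_i / Σ λ:
  PC1: 36/68 = 0.5294
  PC2: 32/68 = 0.4706

Step 3 — cumulative fraction after k components = (λ_1 + ... + λ_k) / Σ λ:
  k = 1: 36/68 = 0.5294
  k = 2: (36 + 32)/68 = 68/68 = 1

Summary (fraction, with percent):

explained: PC1 0.5294 (52.94%), PC2 0.4706 (47.06%);  cumulative: 0.5294, 1


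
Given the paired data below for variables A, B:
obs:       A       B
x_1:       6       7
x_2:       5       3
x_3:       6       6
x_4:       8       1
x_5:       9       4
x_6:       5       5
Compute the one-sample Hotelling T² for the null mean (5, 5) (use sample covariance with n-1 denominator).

Step 1 — sample mean vector:
  mean(A) = (6 + 5 + 6 + 8 + 9 + 5) / 6 = 39/6 = 6.5
  mean(B) = (7 + 3 + 6 + 1 + 4 + 5) / 6 = 26/6 = 4.3333
  x̄ = (6.5, 4.3333),  deviation x̄ - mu_0 = (6.5, 4.3333) - (5, 5) = (1.5, -0.6667).

Step 2 — sample covariance matrix, S[i,j] = (1/(n-1)) · Σ_k (x_{k,i} - mean_i) · (x_{k,j} - mean_j), divisor n-1 = 5:
  S[A,A] = ((-0.5)·(-0.5) + (-1.5)·(-1.5) + (-0.5)·(-0.5) + (1.5)·(1.5) + (2.5)·(2.5) + (-1.5)·(-1.5)) / 5 = 13.5/5 = 2.7
  S[A,B] = ((-0.5)·(2.6667) + (-1.5)·(-1.3333) + (-0.5)·(1.6667) + (1.5)·(-3.3333) + (2.5)·(-0.3333) + (-1.5)·(0.6667)) / 5 = -7/5 = -1.4
  S[B,B] = ((2.6667)·(2.6667) + (-1.3333)·(-1.3333) + (1.6667)·(1.6667) + (-3.3333)·(-3.3333) + (-0.3333)·(-0.3333) + (0.6667)·(0.6667)) / 5 = 23.3333/5 = 4.6667
  S = [[2.7, -1.4],
 [-1.4, 4.6667]].

Step 3 — invert S. det(S) = 2.7·4.6667 - (-1.4)² = 10.64.
  S^{-1} = (1/det) · [[d, -b], [-b, a]] = [[0.4386, 0.1316],
 [0.1316, 0.2538]].

Step 4 — quadratic form (x̄ - mu_0)^T · S^{-1} · (x̄ - mu_0):
  S^{-1} · (x̄ - mu_0) = (0.5702, 0.0282),
  (x̄ - mu_0)^T · [...] = (1.5)·(0.5702) + (-0.6667)·(0.0282) = 0.8365.

Step 5 — scale by n: T² = 6 · 0.8365 = 5.0188.

T² ≈ 5.0188


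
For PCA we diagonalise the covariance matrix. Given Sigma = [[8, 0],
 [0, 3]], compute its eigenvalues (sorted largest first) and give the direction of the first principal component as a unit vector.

Step 1 — characteristic polynomial of 2×2 Sigma:
  det(Sigma - λI) = λ² - trace · λ + det = 0.
  trace = 8 + 3 = 11, det = 8·3 - (0)² = 24.
Step 2 — discriminant:
  Δ = trace² - 4·det = 121 - 96 = 25.
Step 3 — eigenvalues:
  λ = (trace ± √Δ)/2 = (11 ± 5)/2,
  λ_1 = 8,  λ_2 = 3.

Step 4 — unit eigenvector for λ_1: Sigma is diagonal, so its eigenvectors are the coordinate axes. λ_1 = 8 is the diagonal entry on the first coordinate axis, hence
  v_1 = (1, 0) (||v_1|| = 1).

λ_1 = 8,  λ_2 = 3;  v_1 ≈ (1, 0)


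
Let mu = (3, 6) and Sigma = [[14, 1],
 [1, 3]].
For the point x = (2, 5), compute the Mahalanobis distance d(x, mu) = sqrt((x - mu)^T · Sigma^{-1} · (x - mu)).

Step 1 — centre the observation: (x - mu) = (-1, -1).

Step 2 — invert Sigma. det(Sigma) = 14·3 - (1)² = 41.
  Sigma^{-1} = (1/det) · [[d, -b], [-b, a]] = [[0.0732, -0.0244],
 [-0.0244, 0.3415]].

Step 3 — form the quadratic (x - mu)^T · Sigma^{-1} · (x - mu):
  Sigma^{-1} · (x - mu) = (-0.0488, -0.3171).
  (x - mu)^T · [Sigma^{-1} · (x - mu)] = (-1)·(-0.0488) + (-1)·(-0.3171) = 0.3659.

Step 4 — take square root: d = √(0.3659) ≈ 0.6049.

d(x, mu) = √(0.3659) ≈ 0.6049


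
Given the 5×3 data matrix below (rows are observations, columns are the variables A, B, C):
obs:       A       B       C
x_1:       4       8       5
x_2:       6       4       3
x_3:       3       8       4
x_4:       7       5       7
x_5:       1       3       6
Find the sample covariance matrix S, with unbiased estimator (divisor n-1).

Step 1 — column means:
  mean(A) = (4 + 6 + 3 + 7 + 1) / 5 = 21/5 = 4.2
  mean(B) = (8 + 4 + 8 + 5 + 3) / 5 = 28/5 = 5.6
  mean(C) = (5 + 3 + 4 + 7 + 6) / 5 = 25/5 = 5

Step 2 — sample covariance S[i,j] = (1/(n-1)) · Σ_k (x_{k,i} - mean_i) · (x_{k,j} - mean_j), with n-1 = 4.
  S[A,A] = ((-0.2)·(-0.2) + (1.8)·(1.8) + (-1.2)·(-1.2) + (2.8)·(2.8) + (-3.2)·(-3.2)) / 4 = 22.8/4 = 5.7
  S[A,B] = ((-0.2)·(2.4) + (1.8)·(-1.6) + (-1.2)·(2.4) + (2.8)·(-0.6) + (-3.2)·(-2.6)) / 4 = 0.4/4 = 0.1
  S[A,C] = ((-0.2)·(0) + (1.8)·(-2) + (-1.2)·(-1) + (2.8)·(2) + (-3.2)·(1)) / 4 = 0/4 = 0
  S[B,B] = ((2.4)·(2.4) + (-1.6)·(-1.6) + (2.4)·(2.4) + (-0.6)·(-0.6) + (-2.6)·(-2.6)) / 4 = 21.2/4 = 5.3
  S[B,C] = ((2.4)·(0) + (-1.6)·(-2) + (2.4)·(-1) + (-0.6)·(2) + (-2.6)·(1)) / 4 = -3/4 = -0.75
  S[C,C] = ((0)·(0) + (-2)·(-2) + (-1)·(-1) + (2)·(2) + (1)·(1)) / 4 = 10/4 = 2.5

S is symmetric (S[j,i] = S[i,j]). Assembling:

S = [[5.7, 0.1, 0],
 [0.1, 5.3, -0.75],
 [0, -0.75, 2.5]]


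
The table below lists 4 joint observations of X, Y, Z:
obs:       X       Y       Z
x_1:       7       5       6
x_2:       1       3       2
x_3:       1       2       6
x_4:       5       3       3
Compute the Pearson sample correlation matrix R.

Step 1 — column means:
  mean(X) = (7 + 1 + 1 + 5) / 4 = 14/4 = 3.5
  mean(Y) = (5 + 3 + 2 + 3) / 4 = 13/4 = 3.25
  mean(Z) = (6 + 2 + 6 + 3) / 4 = 17/4 = 4.25

Step 2 — sample variances and covariances s[i,j] = (1/(n-1)) · Σ_k (x_{k,i} - mean_i) · (x_{k,j} - mean_j), with n-1 = 3:
  s[X,X] = ((3.5)·(3.5) + (-2.5)·(-2.5) + (-2.5)·(-2.5) + (1.5)·(1.5)) / 3 = 27/3 = 9
  s[X,Y] = ((3.5)·(1.75) + (-2.5)·(-0.25) + (-2.5)·(-1.25) + (1.5)·(-0.25)) / 3 = 9.5/3 = 3.1667
  s[X,Z] = ((3.5)·(1.75) + (-2.5)·(-2.25) + (-2.5)·(1.75) + (1.5)·(-1.25)) / 3 = 5.5/3 = 1.8333
  s[Y,Y] = ((1.75)·(1.75) + (-0.25)·(-0.25) + (-1.25)·(-1.25) + (-0.25)·(-0.25)) / 3 = 4.75/3 = 1.5833
  s[Y,Z] = ((1.75)·(1.75) + (-0.25)·(-2.25) + (-1.25)·(1.75) + (-0.25)·(-1.25)) / 3 = 1.75/3 = 0.5833
  s[Z,Z] = ((1.75)·(1.75) + (-2.25)·(-2.25) + (1.75)·(1.75) + (-1.25)·(-1.25)) / 3 = 12.75/3 = 4.25
  Sample standard deviations s_i = √(s[i,i]):
  s(X) = √(9) = 3
  s(Y) = √(1.5833) = 1.2583
  s(Z) = √(4.25) = 2.0616

Step 3 — r_{ij} = s_{ij} / (s_i · s_j):
  r[X,X] = 1 (diagonal).
  r[X,Y] = 3.1667 / (3 · 1.2583) = 3.1667 / 3.7749 = 0.8389
  r[X,Z] = 1.8333 / (3 · 2.0616) = 1.8333 / 6.1847 = 0.2964
  r[Y,Y] = 1 (diagonal).
  r[Y,Z] = 0.5833 / (1.2583 · 2.0616) = 0.5833 / 2.5941 = 0.2249
  r[Z,Z] = 1 (diagonal).

R is symmetric with unit diagonal. Assembling:

R = [[1, 0.8389, 0.2964],
 [0.8389, 1, 0.2249],
 [0.2964, 0.2249, 1]]


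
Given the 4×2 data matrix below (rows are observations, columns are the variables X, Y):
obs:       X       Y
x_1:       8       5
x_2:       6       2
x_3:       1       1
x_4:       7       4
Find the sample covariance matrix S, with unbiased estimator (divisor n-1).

Step 1 — column means:
  mean(X) = (8 + 6 + 1 + 7) / 4 = 22/4 = 5.5
  mean(Y) = (5 + 2 + 1 + 4) / 4 = 12/4 = 3

Step 2 — sample covariance S[i,j] = (1/(n-1)) · Σ_k (x_{k,i} - mean_i) · (x_{k,j} - mean_j), with n-1 = 3.
  S[X,X] = ((2.5)·(2.5) + (0.5)·(0.5) + (-4.5)·(-4.5) + (1.5)·(1.5)) / 3 = 29/3 = 9.6667
  S[X,Y] = ((2.5)·(2) + (0.5)·(-1) + (-4.5)·(-2) + (1.5)·(1)) / 3 = 15/3 = 5
  S[Y,Y] = ((2)·(2) + (-1)·(-1) + (-2)·(-2) + (1)·(1)) / 3 = 10/3 = 3.3333

S is symmetric (S[j,i] = S[i,j]). Assembling:

S = [[9.6667, 5],
 [5, 3.3333]]


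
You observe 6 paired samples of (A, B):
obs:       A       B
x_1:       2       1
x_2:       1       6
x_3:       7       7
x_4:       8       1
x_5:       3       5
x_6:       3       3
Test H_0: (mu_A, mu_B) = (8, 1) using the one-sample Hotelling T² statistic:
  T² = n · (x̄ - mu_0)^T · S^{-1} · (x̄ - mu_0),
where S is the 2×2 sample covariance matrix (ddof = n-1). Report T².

Step 1 — sample mean vector:
  mean(A) = (2 + 1 + 7 + 8 + 3 + 3) / 6 = 24/6 = 4
  mean(B) = (1 + 6 + 7 + 1 + 5 + 3) / 6 = 23/6 = 3.8333
  x̄ = (4, 3.8333),  deviation x̄ - mu_0 = (4, 3.8333) - (8, 1) = (-4, 2.8333).

Step 2 — sample covariance matrix, S[i,j] = (1/(n-1)) · Σ_k (x_{k,i} - mean_i) · (x_{k,j} - mean_j), divisor n-1 = 5:
  S[A,A] = ((-2)·(-2) + (-3)·(-3) + (3)·(3) + (4)·(4) + (-1)·(-1) + (-1)·(-1)) / 5 = 40/5 = 8
  S[A,B] = ((-2)·(-2.8333) + (-3)·(2.1667) + (3)·(3.1667) + (4)·(-2.8333) + (-1)·(1.1667) + (-1)·(-0.8333)) / 5 = -3/5 = -0.6
  S[B,B] = ((-2.8333)·(-2.8333) + (2.1667)·(2.1667) + (3.1667)·(3.1667) + (-2.8333)·(-2.8333) + (1.1667)·(1.1667) + (-0.8333)·(-0.8333)) / 5 = 32.8333/5 = 6.5667
  S = [[8, -0.6],
 [-0.6, 6.5667]].

Step 3 — invert S. det(S) = 8·6.5667 - (-0.6)² = 52.1733.
  S^{-1} = (1/det) · [[d, -b], [-b, a]] = [[0.1259, 0.0115],
 [0.0115, 0.1533]].

Step 4 — quadratic form (x̄ - mu_0)^T · S^{-1} · (x̄ - mu_0):
  S^{-1} · (x̄ - mu_0) = (-0.4709, 0.3884),
  (x̄ - mu_0)^T · [...] = (-4)·(-0.4709) + (2.8333)·(0.3884) = 2.9841.

Step 5 — scale by n: T² = 6 · 2.9841 = 17.9044.

T² ≈ 17.9044


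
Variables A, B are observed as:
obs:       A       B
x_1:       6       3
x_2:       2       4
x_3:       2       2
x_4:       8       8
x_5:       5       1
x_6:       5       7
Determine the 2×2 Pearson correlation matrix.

Step 1 — column means:
  mean(A) = (6 + 2 + 2 + 8 + 5 + 5) / 6 = 28/6 = 4.6667
  mean(B) = (3 + 4 + 2 + 8 + 1 + 7) / 6 = 25/6 = 4.1667

Step 2 — sample variances and covariances s[i,j] = (1/(n-1)) · Σ_k (x_{k,i} - mean_i) · (x_{k,j} - mean_j), with n-1 = 5:
  s[A,A] = ((1.3333)·(1.3333) + (-2.6667)·(-2.6667) + (-2.6667)·(-2.6667) + (3.3333)·(3.3333) + (0.3333)·(0.3333) + (0.3333)·(0.3333)) / 5 = 27.3333/5 = 5.4667
  s[A,B] = ((1.3333)·(-1.1667) + (-2.6667)·(-0.1667) + (-2.6667)·(-2.1667) + (3.3333)·(3.8333) + (0.3333)·(-3.1667) + (0.3333)·(2.8333)) / 5 = 17.3333/5 = 3.4667
  s[B,B] = ((-1.1667)·(-1.1667) + (-0.1667)·(-0.1667) + (-2.1667)·(-2.1667) + (3.8333)·(3.8333) + (-3.1667)·(-3.1667) + (2.8333)·(2.8333)) / 5 = 38.8333/5 = 7.7667
  Sample standard deviations s_i = √(s[i,i]):
  s(A) = √(5.4667) = 2.3381
  s(B) = √(7.7667) = 2.7869

Step 3 — r_{ij} = s_{ij} / (s_i · s_j):
  r[A,A] = 1 (diagonal).
  r[A,B] = 3.4667 / (2.3381 · 2.7869) = 3.4667 / 6.516 = 0.532
  r[B,B] = 1 (diagonal).

R is symmetric with unit diagonal. Assembling:

R = [[1, 0.532],
 [0.532, 1]]


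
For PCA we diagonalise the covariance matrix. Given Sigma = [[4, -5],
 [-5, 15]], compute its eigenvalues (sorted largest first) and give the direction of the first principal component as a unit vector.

Step 1 — characteristic polynomial of 2×2 Sigma:
  det(Sigma - λI) = λ² - trace · λ + det = 0.
  trace = 4 + 15 = 19, det = 4·15 - (-5)² = 35.
Step 2 — discriminant:
  Δ = trace² - 4·det = 361 - 140 = 221.
Step 3 — eigenvalues:
  λ = (trace ± √Δ)/2 = (19 ± 14.8661)/2,
  λ_1 = 16.933,  λ_2 = 2.067.

Step 4 — unit eigenvector for λ_1: solve (Sigma - λ_1 I)v = 0. First row:
  (4 - 16.933)·v_x + (-5)·v_y = 0, i.e. (-12.933)·v_x + (-5)·v_y = 0,
  so v ∝ (b, λ_1 - a) = (-5, 12.933); multiply by -1 so the first entry is positive: u = (5, -12.933).
  ||u|| = √((5)² + (-12.933)²) = √(192.2634) ≈ 13.8659,
  v_1 = u/||u|| ≈ (0.3606, -0.9327) (||v_1|| = 1).

λ_1 = 16.933,  λ_2 = 2.067;  v_1 ≈ (0.3606, -0.9327)


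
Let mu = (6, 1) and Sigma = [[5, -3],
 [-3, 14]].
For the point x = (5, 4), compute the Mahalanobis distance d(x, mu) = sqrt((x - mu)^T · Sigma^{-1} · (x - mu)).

Step 1 — centre the observation: (x - mu) = (-1, 3).

Step 2 — invert Sigma. det(Sigma) = 5·14 - (-3)² = 61.
  Sigma^{-1} = (1/det) · [[d, -b], [-b, a]] = [[0.2295, 0.0492],
 [0.0492, 0.082]].

Step 3 — form the quadratic (x - mu)^T · Sigma^{-1} · (x - mu):
  Sigma^{-1} · (x - mu) = (-0.082, 0.1967).
  (x - mu)^T · [Sigma^{-1} · (x - mu)] = (-1)·(-0.082) + (3)·(0.1967) = 0.6721.

Step 4 — take square root: d = √(0.6721) ≈ 0.8198.

d(x, mu) = √(0.6721) ≈ 0.8198


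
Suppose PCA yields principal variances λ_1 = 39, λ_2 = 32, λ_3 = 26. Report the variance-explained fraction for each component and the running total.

Step 1 — total variance = trace(Sigma) = Σ λ_i = 39 + 32 + 26 = 97.

Step 2 — fraction explained by component i = λ_i / Σ λ:
  PC1: 39/97 = 0.4021
  PC2: 32/97 = 0.3299
  PC3: 26/97 = 0.268

Step 3 — cumulative fraction after k components = (λ_1 + ... + λ_k) / Σ λ:
  k = 1: 39/97 = 0.4021
  k = 2: (39 + 32)/97 = 71/97 = 0.732
  k = 3: (39 + 32 + 26)/97 = 97/97 = 1

Summary (fraction, with percent):

explained: PC1 0.4021 (40.21%), PC2 0.3299 (32.99%), PC3 0.268 (26.8%);  cumulative: 0.4021, 0.732, 1


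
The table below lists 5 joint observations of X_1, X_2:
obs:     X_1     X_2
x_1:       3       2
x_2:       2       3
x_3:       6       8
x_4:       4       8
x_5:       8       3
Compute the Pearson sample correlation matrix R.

Step 1 — column means:
  mean(X_1) = (3 + 2 + 6 + 4 + 8) / 5 = 23/5 = 4.6
  mean(X_2) = (2 + 3 + 8 + 8 + 3) / 5 = 24/5 = 4.8

Step 2 — sample variances and covariances s[i,j] = (1/(n-1)) · Σ_k (x_{k,i} - mean_i) · (x_{k,j} - mean_j), with n-1 = 4:
  s[X_1,X_1] = ((-1.6)·(-1.6) + (-2.6)·(-2.6) + (1.4)·(1.4) + (-0.6)·(-0.6) + (3.4)·(3.4)) / 4 = 23.2/4 = 5.8
  s[X_1,X_2] = ((-1.6)·(-2.8) + (-2.6)·(-1.8) + (1.4)·(3.2) + (-0.6)·(3.2) + (3.4)·(-1.8)) / 4 = 5.6/4 = 1.4
  s[X_2,X_2] = ((-2.8)·(-2.8) + (-1.8)·(-1.8) + (3.2)·(3.2) + (3.2)·(3.2) + (-1.8)·(-1.8)) / 4 = 34.8/4 = 8.7
  Sample standard deviations s_i = √(s[i,i]):
  s(X_1) = √(5.8) = 2.4083
  s(X_2) = √(8.7) = 2.9496

Step 3 — r_{ij} = s_{ij} / (s_i · s_j):
  r[X_1,X_1] = 1 (diagonal).
  r[X_1,X_2] = 1.4 / (2.4083 · 2.9496) = 1.4 / 7.1035 = 0.1971
  r[X_2,X_2] = 1 (diagonal).

R is symmetric with unit diagonal. Assembling:

R = [[1, 0.1971],
 [0.1971, 1]]


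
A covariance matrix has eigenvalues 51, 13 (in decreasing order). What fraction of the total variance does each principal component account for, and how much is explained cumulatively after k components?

Step 1 — total variance = trace(Sigma) = Σ λ_i = 51 + 13 = 64.

Step 2 — fraction explained by component i = λ_i / Σ λ:
  PC1: 51/64 = 0.7969
  PC2: 13/64 = 0.2031

Step 3 — cumulative fraction after k components = (λ_1 + ... + λ_k) / Σ λ:
  k = 1: 51/64 = 0.7969
  k = 2: (51 + 13)/64 = 64/64 = 1

Summary (fraction, with percent):

explained: PC1 0.7969 (79.69%), PC2 0.2031 (20.31%);  cumulative: 0.7969, 1


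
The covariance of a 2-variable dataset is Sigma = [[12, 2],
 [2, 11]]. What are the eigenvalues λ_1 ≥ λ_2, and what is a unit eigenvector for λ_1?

Step 1 — characteristic polynomial of 2×2 Sigma:
  det(Sigma - λI) = λ² - trace · λ + det = 0.
  trace = 12 + 11 = 23, det = 12·11 - (2)² = 128.
Step 2 — discriminant:
  Δ = trace² - 4·det = 529 - 512 = 17.
Step 3 — eigenvalues:
  λ = (trace ± √Δ)/2 = (23 ± 4.1231)/2,
  λ_1 = 13.5616,  λ_2 = 9.4384.

Step 4 — unit eigenvector for λ_1: solve (Sigma - λ_1 I)v = 0. First row:
  (12 - 13.5616)·v_x + (2)·v_y = 0, i.e. (-1.5616)·v_x + (2)·v_y = 0,
  so v ∝ (b, λ_1 - a) = (2, 1.5616) = u.
  ||u|| = √((2)² + (1.5616)²) = √(6.4384) ≈ 2.5374,
  v_1 = u/||u|| ≈ (0.7882, 0.6154) (||v_1|| = 1).

λ_1 = 13.5616,  λ_2 = 9.4384;  v_1 ≈ (0.7882, 0.6154)


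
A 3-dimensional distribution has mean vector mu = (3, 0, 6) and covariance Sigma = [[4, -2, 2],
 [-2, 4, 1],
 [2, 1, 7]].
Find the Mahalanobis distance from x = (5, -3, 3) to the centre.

Step 1 — centre the observation: (x - mu) = (2, -3, -3).

Step 2 — invert Sigma (cofactor / det for 3×3, or solve directly):
  Sigma^{-1} = [[0.4821, 0.2857, -0.1786],
 [0.2857, 0.4286, -0.1429],
 [-0.1786, -0.1429, 0.2143]].

Step 3 — form the quadratic (x - mu)^T · Sigma^{-1} · (x - mu):
  Sigma^{-1} · (x - mu) = (0.6429, -0.2857, -0.5714).
  (x - mu)^T · [Sigma^{-1} · (x - mu)] = (2)·(0.6429) + (-3)·(-0.2857) + (-3)·(-0.5714) = 3.8571.

Step 4 — take square root: d = √(3.8571) ≈ 1.964.

d(x, mu) = √(3.8571) ≈ 1.964


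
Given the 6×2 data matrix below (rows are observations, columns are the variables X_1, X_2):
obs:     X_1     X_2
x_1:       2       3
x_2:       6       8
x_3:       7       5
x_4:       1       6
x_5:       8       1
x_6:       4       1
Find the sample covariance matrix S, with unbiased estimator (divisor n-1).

Step 1 — column means:
  mean(X_1) = (2 + 6 + 7 + 1 + 8 + 4) / 6 = 28/6 = 4.6667
  mean(X_2) = (3 + 8 + 5 + 6 + 1 + 1) / 6 = 24/6 = 4

Step 2 — sample covariance S[i,j] = (1/(n-1)) · Σ_k (x_{k,i} - mean_i) · (x_{k,j} - mean_j), with n-1 = 5.
  S[X_1,X_1] = ((-2.6667)·(-2.6667) + (1.3333)·(1.3333) + (2.3333)·(2.3333) + (-3.6667)·(-3.6667) + (3.3333)·(3.3333) + (-0.6667)·(-0.6667)) / 5 = 39.3333/5 = 7.8667
  S[X_1,X_2] = ((-2.6667)·(-1) + (1.3333)·(4) + (2.3333)·(1) + (-3.6667)·(2) + (3.3333)·(-3) + (-0.6667)·(-3)) / 5 = -5/5 = -1
  S[X_2,X_2] = ((-1)·(-1) + (4)·(4) + (1)·(1) + (2)·(2) + (-3)·(-3) + (-3)·(-3)) / 5 = 40/5 = 8

S is symmetric (S[j,i] = S[i,j]). Assembling:

S = [[7.8667, -1],
 [-1, 8]]


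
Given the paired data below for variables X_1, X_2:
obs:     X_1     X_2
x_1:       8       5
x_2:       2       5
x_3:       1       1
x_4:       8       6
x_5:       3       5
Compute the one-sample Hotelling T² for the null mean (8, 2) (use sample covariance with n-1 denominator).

Step 1 — sample mean vector:
  mean(X_1) = (8 + 2 + 1 + 8 + 3) / 5 = 22/5 = 4.4
  mean(X_2) = (5 + 5 + 1 + 6 + 5) / 5 = 22/5 = 4.4
  x̄ = (4.4, 4.4),  deviation x̄ - mu_0 = (4.4, 4.4) - (8, 2) = (-3.6, 2.4).

Step 2 — sample covariance matrix, S[i,j] = (1/(n-1)) · Σ_k (x_{k,i} - mean_i) · (x_{k,j} - mean_j), divisor n-1 = 4:
  S[X_1,X_1] = ((3.6)·(3.6) + (-2.4)·(-2.4) + (-3.4)·(-3.4) + (3.6)·(3.6) + (-1.4)·(-1.4)) / 4 = 45.2/4 = 11.3
  S[X_1,X_2] = ((3.6)·(0.6) + (-2.4)·(0.6) + (-3.4)·(-3.4) + (3.6)·(1.6) + (-1.4)·(0.6)) / 4 = 17.2/4 = 4.3
  S[X_2,X_2] = ((0.6)·(0.6) + (0.6)·(0.6) + (-3.4)·(-3.4) + (1.6)·(1.6) + (0.6)·(0.6)) / 4 = 15.2/4 = 3.8
  S = [[11.3, 4.3],
 [4.3, 3.8]].

Step 3 — invert S. det(S) = 11.3·3.8 - (4.3)² = 24.45.
  S^{-1} = (1/det) · [[d, -b], [-b, a]] = [[0.1554, -0.1759],
 [-0.1759, 0.4622]].

Step 4 — quadratic form (x̄ - mu_0)^T · S^{-1} · (x̄ - mu_0):
  S^{-1} · (x̄ - mu_0) = (-0.9816, 1.7423),
  (x̄ - mu_0)^T · [...] = (-3.6)·(-0.9816) + (2.4)·(1.7423) = 7.7153.

Step 5 — scale by n: T² = 5 · 7.7153 = 38.5767.

T² ≈ 38.5767


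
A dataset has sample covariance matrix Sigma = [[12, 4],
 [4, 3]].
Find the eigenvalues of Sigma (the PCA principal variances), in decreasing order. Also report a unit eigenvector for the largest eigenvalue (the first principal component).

Step 1 — characteristic polynomial of 2×2 Sigma:
  det(Sigma - λI) = λ² - trace · λ + det = 0.
  trace = 12 + 3 = 15, det = 12·3 - (4)² = 20.
Step 2 — discriminant:
  Δ = trace² - 4·det = 225 - 80 = 145.
Step 3 — eigenvalues:
  λ = (trace ± √Δ)/2 = (15 ± 12.0416)/2,
  λ_1 = 13.5208,  λ_2 = 1.4792.

Step 4 — unit eigenvector for λ_1: solve (Sigma - λ_1 I)v = 0. First row:
  (12 - 13.5208)·v_x + (4)·v_y = 0, i.e. (-1.5208)·v_x + (4)·v_y = 0,
  so v ∝ (b, λ_1 - a) = (4, 1.5208) = u.
  ||u|| = √((4)² + (1.5208)²) = √(18.3128) ≈ 4.2793,
  v_1 = u/||u|| ≈ (0.9347, 0.3554) (||v_1|| = 1).

λ_1 = 13.5208,  λ_2 = 1.4792;  v_1 ≈ (0.9347, 0.3554)


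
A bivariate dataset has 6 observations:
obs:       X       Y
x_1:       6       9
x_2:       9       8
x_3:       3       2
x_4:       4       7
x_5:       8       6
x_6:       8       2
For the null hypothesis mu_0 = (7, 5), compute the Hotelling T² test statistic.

Step 1 — sample mean vector:
  mean(X) = (6 + 9 + 3 + 4 + 8 + 8) / 6 = 38/6 = 6.3333
  mean(Y) = (9 + 8 + 2 + 7 + 6 + 2) / 6 = 34/6 = 5.6667
  x̄ = (6.3333, 5.6667),  deviation x̄ - mu_0 = (6.3333, 5.6667) - (7, 5) = (-0.6667, 0.6667).

Step 2 — sample covariance matrix, S[i,j] = (1/(n-1)) · Σ_k (x_{k,i} - mean_i) · (x_{k,j} - mean_j), divisor n-1 = 5:
  S[X,X] = ((-0.3333)·(-0.3333) + (2.6667)·(2.6667) + (-3.3333)·(-3.3333) + (-2.3333)·(-2.3333) + (1.6667)·(1.6667) + (1.6667)·(1.6667)) / 5 = 29.3333/5 = 5.8667
  S[X,Y] = ((-0.3333)·(3.3333) + (2.6667)·(2.3333) + (-3.3333)·(-3.6667) + (-2.3333)·(1.3333) + (1.6667)·(0.3333) + (1.6667)·(-3.6667)) / 5 = 8.6667/5 = 1.7333
  S[Y,Y] = ((3.3333)·(3.3333) + (2.3333)·(2.3333) + (-3.6667)·(-3.6667) + (1.3333)·(1.3333) + (0.3333)·(0.3333) + (-3.6667)·(-3.6667)) / 5 = 45.3333/5 = 9.0667
  S = [[5.8667, 1.7333],
 [1.7333, 9.0667]].

Step 3 — invert S. det(S) = 5.8667·9.0667 - (1.7333)² = 50.1867.
  S^{-1} = (1/det) · [[d, -b], [-b, a]] = [[0.1807, -0.0345],
 [-0.0345, 0.1169]].

Step 4 — quadratic form (x̄ - mu_0)^T · S^{-1} · (x̄ - mu_0):
  S^{-1} · (x̄ - mu_0) = (-0.1435, 0.101),
  (x̄ - mu_0)^T · [...] = (-0.6667)·(-0.1435) + (0.6667)·(0.101) = 0.1629.

Step 5 — scale by n: T² = 6 · 0.1629 = 0.9777.

T² ≈ 0.9777


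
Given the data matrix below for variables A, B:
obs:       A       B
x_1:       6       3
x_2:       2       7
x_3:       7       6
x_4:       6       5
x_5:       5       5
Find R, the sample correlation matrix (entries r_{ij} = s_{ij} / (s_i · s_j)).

Step 1 — column means:
  mean(A) = (6 + 2 + 7 + 6 + 5) / 5 = 26/5 = 5.2
  mean(B) = (3 + 7 + 6 + 5 + 5) / 5 = 26/5 = 5.2

Step 2 — sample variances and covariances s[i,j] = (1/(n-1)) · Σ_k (x_{k,i} - mean_i) · (x_{k,j} - mean_j), with n-1 = 4:
  s[A,A] = ((0.8)·(0.8) + (-3.2)·(-3.2) + (1.8)·(1.8) + (0.8)·(0.8) + (-0.2)·(-0.2)) / 4 = 14.8/4 = 3.7
  s[A,B] = ((0.8)·(-2.2) + (-3.2)·(1.8) + (1.8)·(0.8) + (0.8)·(-0.2) + (-0.2)·(-0.2)) / 4 = -6.2/4 = -1.55
  s[B,B] = ((-2.2)·(-2.2) + (1.8)·(1.8) + (0.8)·(0.8) + (-0.2)·(-0.2) + (-0.2)·(-0.2)) / 4 = 8.8/4 = 2.2
  Sample standard deviations s_i = √(s[i,i]):
  s(A) = √(3.7) = 1.9235
  s(B) = √(2.2) = 1.4832

Step 3 — r_{ij} = s_{ij} / (s_i · s_j):
  r[A,A] = 1 (diagonal).
  r[A,B] = -1.55 / (1.9235 · 1.4832) = -1.55 / 2.8531 = -0.5433
  r[B,B] = 1 (diagonal).

R is symmetric with unit diagonal. Assembling:

R = [[1, -0.5433],
 [-0.5433, 1]]


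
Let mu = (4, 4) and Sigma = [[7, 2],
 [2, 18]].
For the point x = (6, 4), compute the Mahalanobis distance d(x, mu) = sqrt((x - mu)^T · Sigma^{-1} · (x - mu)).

Step 1 — centre the observation: (x - mu) = (2, 0).

Step 2 — invert Sigma. det(Sigma) = 7·18 - (2)² = 122.
  Sigma^{-1} = (1/det) · [[d, -b], [-b, a]] = [[0.1475, -0.0164],
 [-0.0164, 0.0574]].

Step 3 — form the quadratic (x - mu)^T · Sigma^{-1} · (x - mu):
  Sigma^{-1} · (x - mu) = (0.2951, -0.0328).
  (x - mu)^T · [Sigma^{-1} · (x - mu)] = (2)·(0.2951) + (0)·(-0.0328) = 0.5902.

Step 4 — take square root: d = √(0.5902) ≈ 0.7682.

d(x, mu) = √(0.5902) ≈ 0.7682


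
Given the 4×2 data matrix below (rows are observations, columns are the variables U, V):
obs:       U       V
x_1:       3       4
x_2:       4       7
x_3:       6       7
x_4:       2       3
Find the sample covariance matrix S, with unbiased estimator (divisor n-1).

Step 1 — column means:
  mean(U) = (3 + 4 + 6 + 2) / 4 = 15/4 = 3.75
  mean(V) = (4 + 7 + 7 + 3) / 4 = 21/4 = 5.25

Step 2 — sample covariance S[i,j] = (1/(n-1)) · Σ_k (x_{k,i} - mean_i) · (x_{k,j} - mean_j), with n-1 = 3.
  S[U,U] = ((-0.75)·(-0.75) + (0.25)·(0.25) + (2.25)·(2.25) + (-1.75)·(-1.75)) / 3 = 8.75/3 = 2.9167
  S[U,V] = ((-0.75)·(-1.25) + (0.25)·(1.75) + (2.25)·(1.75) + (-1.75)·(-2.25)) / 3 = 9.25/3 = 3.0833
  S[V,V] = ((-1.25)·(-1.25) + (1.75)·(1.75) + (1.75)·(1.75) + (-2.25)·(-2.25)) / 3 = 12.75/3 = 4.25

S is symmetric (S[j,i] = S[i,j]). Assembling:

S = [[2.9167, 3.0833],
 [3.0833, 4.25]]


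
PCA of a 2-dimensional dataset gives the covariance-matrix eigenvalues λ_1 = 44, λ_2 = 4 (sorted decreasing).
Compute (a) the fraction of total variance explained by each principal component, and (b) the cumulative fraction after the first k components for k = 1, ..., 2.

Step 1 — total variance = trace(Sigma) = Σ λ_i = 44 + 4 = 48.

Step 2 — fraction explained by component i = λ_i / Σ λ:
  PC1: 44/48 = 0.9167
  PC2: 4/48 = 0.0833

Step 3 — cumulative fraction after k components = (λ_1 + ... + λ_k) / Σ λ:
  k = 1: 44/48 = 0.9167
  k = 2: (44 + 4)/48 = 48/48 = 1

Summary (fraction, with percent):

explained: PC1 0.9167 (91.67%), PC2 0.0833 (8.33%);  cumulative: 0.9167, 1


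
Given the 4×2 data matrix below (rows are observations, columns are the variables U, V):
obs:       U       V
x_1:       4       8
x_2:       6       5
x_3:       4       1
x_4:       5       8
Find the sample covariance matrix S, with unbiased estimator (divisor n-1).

Step 1 — column means:
  mean(U) = (4 + 6 + 4 + 5) / 4 = 19/4 = 4.75
  mean(V) = (8 + 5 + 1 + 8) / 4 = 22/4 = 5.5

Step 2 — sample covariance S[i,j] = (1/(n-1)) · Σ_k (x_{k,i} - mean_i) · (x_{k,j} - mean_j), with n-1 = 3.
  S[U,U] = ((-0.75)·(-0.75) + (1.25)·(1.25) + (-0.75)·(-0.75) + (0.25)·(0.25)) / 3 = 2.75/3 = 0.9167
  S[U,V] = ((-0.75)·(2.5) + (1.25)·(-0.5) + (-0.75)·(-4.5) + (0.25)·(2.5)) / 3 = 1.5/3 = 0.5
  S[V,V] = ((2.5)·(2.5) + (-0.5)·(-0.5) + (-4.5)·(-4.5) + (2.5)·(2.5)) / 3 = 33/3 = 11

S is symmetric (S[j,i] = S[i,j]). Assembling:

S = [[0.9167, 0.5],
 [0.5, 11]]


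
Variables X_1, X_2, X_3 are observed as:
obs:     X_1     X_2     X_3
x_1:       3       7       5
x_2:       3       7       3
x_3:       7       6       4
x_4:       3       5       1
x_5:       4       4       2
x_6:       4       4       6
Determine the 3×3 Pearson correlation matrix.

Step 1 — column means:
  mean(X_1) = (3 + 3 + 7 + 3 + 4 + 4) / 6 = 24/6 = 4
  mean(X_2) = (7 + 7 + 6 + 5 + 4 + 4) / 6 = 33/6 = 5.5
  mean(X_3) = (5 + 3 + 4 + 1 + 2 + 6) / 6 = 21/6 = 3.5

Step 2 — sample variances and covariances s[i,j] = (1/(n-1)) · Σ_k (x_{k,i} - mean_i) · (x_{k,j} - mean_j), with n-1 = 5:
  s[X_1,X_1] = ((-1)·(-1) + (-1)·(-1) + (3)·(3) + (-1)·(-1) + (0)·(0) + (0)·(0)) / 5 = 12/5 = 2.4
  s[X_1,X_2] = ((-1)·(1.5) + (-1)·(1.5) + (3)·(0.5) + (-1)·(-0.5) + (0)·(-1.5) + (0)·(-1.5)) / 5 = -1/5 = -0.2
  s[X_1,X_3] = ((-1)·(1.5) + (-1)·(-0.5) + (3)·(0.5) + (-1)·(-2.5) + (0)·(-1.5) + (0)·(2.5)) / 5 = 3/5 = 0.6
  s[X_2,X_2] = ((1.5)·(1.5) + (1.5)·(1.5) + (0.5)·(0.5) + (-0.5)·(-0.5) + (-1.5)·(-1.5) + (-1.5)·(-1.5)) / 5 = 9.5/5 = 1.9
  s[X_2,X_3] = ((1.5)·(1.5) + (1.5)·(-0.5) + (0.5)·(0.5) + (-0.5)·(-2.5) + (-1.5)·(-1.5) + (-1.5)·(2.5)) / 5 = 1.5/5 = 0.3
  s[X_3,X_3] = ((1.5)·(1.5) + (-0.5)·(-0.5) + (0.5)·(0.5) + (-2.5)·(-2.5) + (-1.5)·(-1.5) + (2.5)·(2.5)) / 5 = 17.5/5 = 3.5
  Sample standard deviations s_i = √(s[i,i]):
  s(X_1) = √(2.4) = 1.5492
  s(X_2) = √(1.9) = 1.3784
  s(X_3) = √(3.5) = 1.8708

Step 3 — r_{ij} = s_{ij} / (s_i · s_j):
  r[X_1,X_1] = 1 (diagonal).
  r[X_1,X_2] = -0.2 / (1.5492 · 1.3784) = -0.2 / 2.1354 = -0.0937
  r[X_1,X_3] = 0.6 / (1.5492 · 1.8708) = 0.6 / 2.8983 = 0.207
  r[X_2,X_2] = 1 (diagonal).
  r[X_2,X_3] = 0.3 / (1.3784 · 1.8708) = 0.3 / 2.5788 = 0.1163
  r[X_3,X_3] = 1 (diagonal).

R is symmetric with unit diagonal. Assembling:

R = [[1, -0.0937, 0.207],
 [-0.0937, 1, 0.1163],
 [0.207, 0.1163, 1]]


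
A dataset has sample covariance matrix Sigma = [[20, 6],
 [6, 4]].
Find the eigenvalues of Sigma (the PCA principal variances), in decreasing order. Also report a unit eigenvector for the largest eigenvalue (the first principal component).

Step 1 — characteristic polynomial of 2×2 Sigma:
  det(Sigma - λI) = λ² - trace · λ + det = 0.
  trace = 20 + 4 = 24, det = 20·4 - (6)² = 44.
Step 2 — discriminant:
  Δ = trace² - 4·det = 576 - 176 = 400.
Step 3 — eigenvalues:
  λ = (trace ± √Δ)/2 = (24 ± 20)/2,
  λ_1 = 22,  λ_2 = 2.

Step 4 — unit eigenvector for λ_1: solve (Sigma - λ_1 I)v = 0. First row:
  (20 - 22)·v_x + (6)·v_y = 0, i.e. (-2)·v_x + (6)·v_y = 0,
  so v ∝ (b, λ_1 - a) = (6, 2) = u.
  ||u|| = √((6)² + (2)²) = √(40) ≈ 6.3246,
  v_1 = u/||u|| ≈ (0.9487, 0.3162) (||v_1|| = 1).

λ_1 = 22,  λ_2 = 2;  v_1 ≈ (0.9487, 0.3162)


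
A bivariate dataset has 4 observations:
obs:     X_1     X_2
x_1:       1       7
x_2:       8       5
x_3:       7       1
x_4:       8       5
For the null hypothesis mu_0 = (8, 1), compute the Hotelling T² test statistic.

Step 1 — sample mean vector:
  mean(X_1) = (1 + 8 + 7 + 8) / 4 = 24/4 = 6
  mean(X_2) = (7 + 5 + 1 + 5) / 4 = 18/4 = 4.5
  x̄ = (6, 4.5),  deviation x̄ - mu_0 = (6, 4.5) - (8, 1) = (-2, 3.5).

Step 2 — sample covariance matrix, S[i,j] = (1/(n-1)) · Σ_k (x_{k,i} - mean_i) · (x_{k,j} - mean_j), divisor n-1 = 3:
  S[X_1,X_1] = ((-5)·(-5) + (2)·(2) + (1)·(1) + (2)·(2)) / 3 = 34/3 = 11.3333
  S[X_1,X_2] = ((-5)·(2.5) + (2)·(0.5) + (1)·(-3.5) + (2)·(0.5)) / 3 = -14/3 = -4.6667
  S[X_2,X_2] = ((2.5)·(2.5) + (0.5)·(0.5) + (-3.5)·(-3.5) + (0.5)·(0.5)) / 3 = 19/3 = 6.3333
  S = [[11.3333, -4.6667],
 [-4.6667, 6.3333]].

Step 3 — invert S. det(S) = 11.3333·6.3333 - (-4.6667)² = 50.
  S^{-1} = (1/det) · [[d, -b], [-b, a]] = [[0.1267, 0.0933],
 [0.0933, 0.2267]].

Step 4 — quadratic form (x̄ - mu_0)^T · S^{-1} · (x̄ - mu_0):
  S^{-1} · (x̄ - mu_0) = (0.0733, 0.6067),
  (x̄ - mu_0)^T · [...] = (-2)·(0.0733) + (3.5)·(0.6067) = 1.9767.

Step 5 — scale by n: T² = 4 · 1.9767 = 7.9067.

T² ≈ 7.9067
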